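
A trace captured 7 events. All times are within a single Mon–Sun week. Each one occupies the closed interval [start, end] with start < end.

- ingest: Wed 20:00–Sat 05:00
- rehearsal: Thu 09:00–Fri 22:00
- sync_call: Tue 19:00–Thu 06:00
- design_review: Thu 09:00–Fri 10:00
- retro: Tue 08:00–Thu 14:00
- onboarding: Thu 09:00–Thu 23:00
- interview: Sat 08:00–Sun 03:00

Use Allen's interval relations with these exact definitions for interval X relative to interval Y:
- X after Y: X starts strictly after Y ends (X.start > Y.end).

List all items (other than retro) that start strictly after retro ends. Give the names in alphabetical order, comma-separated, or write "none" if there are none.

interview

Target retro = [Tue 08:00, Thu 14:00].
design_review [Thu 09:00, Fri 10:00] → overlapped-by → no.
ingest [Wed 20:00, Sat 05:00] → overlapped-by → no.
interview [Sat 08:00, Sun 03:00] → after → yes.
onboarding [Thu 09:00, Thu 23:00] → overlapped-by → no.
rehearsal [Thu 09:00, Fri 22:00] → overlapped-by → no.
sync_call [Tue 19:00, Thu 06:00] → during → no.
Result: interview.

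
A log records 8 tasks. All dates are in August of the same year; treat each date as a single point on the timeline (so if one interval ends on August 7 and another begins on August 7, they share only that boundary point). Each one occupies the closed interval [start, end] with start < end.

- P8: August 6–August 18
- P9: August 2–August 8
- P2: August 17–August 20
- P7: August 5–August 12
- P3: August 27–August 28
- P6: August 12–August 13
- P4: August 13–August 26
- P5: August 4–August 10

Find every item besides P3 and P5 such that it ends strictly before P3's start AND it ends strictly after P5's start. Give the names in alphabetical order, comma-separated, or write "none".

P2, P4, P6, P7, P8, P9

Conditions: its end is strictly before P3's start (X.end < August 27) AND its end is strictly after P5's start (X.end > August 4).
P2: end August 20 < August 27? ✓; end August 20 > August 4? ✓ → yes.
P4: end August 26 < August 27? ✓; end August 26 > August 4? ✓ → yes.
P6: end August 13 < August 27? ✓; end August 13 > August 4? ✓ → yes.
P7: end August 12 < August 27? ✓; end August 12 > August 4? ✓ → yes.
P8: end August 18 < August 27? ✓; end August 18 > August 4? ✓ → yes.
P9: end August 8 < August 27? ✓; end August 8 > August 4? ✓ → yes.
Result: P2, P4, P6, P7, P8, P9.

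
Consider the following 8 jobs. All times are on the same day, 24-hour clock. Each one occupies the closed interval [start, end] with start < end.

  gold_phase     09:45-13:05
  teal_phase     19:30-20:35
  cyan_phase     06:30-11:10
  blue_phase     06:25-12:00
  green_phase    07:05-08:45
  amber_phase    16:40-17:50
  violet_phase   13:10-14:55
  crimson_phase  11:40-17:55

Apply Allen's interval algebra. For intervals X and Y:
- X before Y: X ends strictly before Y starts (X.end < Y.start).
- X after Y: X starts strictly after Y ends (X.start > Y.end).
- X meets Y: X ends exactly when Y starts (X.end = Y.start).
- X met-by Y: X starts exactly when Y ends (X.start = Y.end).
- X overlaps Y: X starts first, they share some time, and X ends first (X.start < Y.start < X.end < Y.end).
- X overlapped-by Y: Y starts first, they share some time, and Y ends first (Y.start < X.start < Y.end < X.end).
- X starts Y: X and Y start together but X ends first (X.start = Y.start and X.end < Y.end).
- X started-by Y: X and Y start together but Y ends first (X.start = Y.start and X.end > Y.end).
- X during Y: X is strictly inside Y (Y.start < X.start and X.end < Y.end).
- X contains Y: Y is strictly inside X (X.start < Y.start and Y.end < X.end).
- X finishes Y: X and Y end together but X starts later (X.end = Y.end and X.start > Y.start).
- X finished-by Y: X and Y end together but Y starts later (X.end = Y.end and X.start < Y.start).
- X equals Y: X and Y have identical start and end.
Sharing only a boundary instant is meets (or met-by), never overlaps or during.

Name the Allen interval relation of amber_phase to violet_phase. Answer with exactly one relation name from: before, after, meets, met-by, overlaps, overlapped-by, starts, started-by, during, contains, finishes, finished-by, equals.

amber_phase = [16:40, 17:50]; violet_phase = [13:10, 14:55].
Compare endpoints: amber_phase.start > violet_phase.start, amber_phase.start > violet_phase.end, amber_phase.end > violet_phase.start, amber_phase.end > violet_phase.end.
That pattern is 'after'.

after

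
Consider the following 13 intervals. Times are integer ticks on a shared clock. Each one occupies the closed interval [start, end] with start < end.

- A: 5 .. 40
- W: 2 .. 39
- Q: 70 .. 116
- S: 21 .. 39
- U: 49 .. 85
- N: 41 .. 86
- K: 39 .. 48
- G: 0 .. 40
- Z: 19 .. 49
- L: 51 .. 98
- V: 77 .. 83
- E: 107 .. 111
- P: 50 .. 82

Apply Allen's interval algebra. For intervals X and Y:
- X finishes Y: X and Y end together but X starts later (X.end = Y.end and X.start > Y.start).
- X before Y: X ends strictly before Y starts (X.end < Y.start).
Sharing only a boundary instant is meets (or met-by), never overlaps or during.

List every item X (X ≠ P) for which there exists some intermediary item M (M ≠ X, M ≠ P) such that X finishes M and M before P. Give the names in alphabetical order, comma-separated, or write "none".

A, S

Target P = [50, 82].
Intermediaries M with M before P: A, G, K, S, W, Z.
Via A — items with X finishes A: none.
Via G — items with X finishes G: A.
Via K — items with X finishes K: none.
Via S — items with X finishes S: none.
Via W — items with X finishes W: S.
Via Z — items with X finishes Z: none.
Union: A, S.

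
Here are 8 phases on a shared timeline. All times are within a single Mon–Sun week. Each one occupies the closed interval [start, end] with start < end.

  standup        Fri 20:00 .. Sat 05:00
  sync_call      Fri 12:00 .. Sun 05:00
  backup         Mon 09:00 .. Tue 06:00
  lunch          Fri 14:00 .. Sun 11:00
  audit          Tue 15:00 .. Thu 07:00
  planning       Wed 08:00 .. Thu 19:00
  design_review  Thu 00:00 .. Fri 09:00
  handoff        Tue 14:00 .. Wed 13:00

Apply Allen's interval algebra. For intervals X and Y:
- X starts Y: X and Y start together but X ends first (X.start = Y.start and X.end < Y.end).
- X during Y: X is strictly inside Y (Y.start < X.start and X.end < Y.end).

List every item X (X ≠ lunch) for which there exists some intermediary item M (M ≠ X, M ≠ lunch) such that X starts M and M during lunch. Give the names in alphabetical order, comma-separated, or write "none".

none

Target lunch = [Fri 14:00, Sun 11:00].
Intermediaries M with M during lunch: standup.
Via standup — items with X starts standup: none.
Union: none.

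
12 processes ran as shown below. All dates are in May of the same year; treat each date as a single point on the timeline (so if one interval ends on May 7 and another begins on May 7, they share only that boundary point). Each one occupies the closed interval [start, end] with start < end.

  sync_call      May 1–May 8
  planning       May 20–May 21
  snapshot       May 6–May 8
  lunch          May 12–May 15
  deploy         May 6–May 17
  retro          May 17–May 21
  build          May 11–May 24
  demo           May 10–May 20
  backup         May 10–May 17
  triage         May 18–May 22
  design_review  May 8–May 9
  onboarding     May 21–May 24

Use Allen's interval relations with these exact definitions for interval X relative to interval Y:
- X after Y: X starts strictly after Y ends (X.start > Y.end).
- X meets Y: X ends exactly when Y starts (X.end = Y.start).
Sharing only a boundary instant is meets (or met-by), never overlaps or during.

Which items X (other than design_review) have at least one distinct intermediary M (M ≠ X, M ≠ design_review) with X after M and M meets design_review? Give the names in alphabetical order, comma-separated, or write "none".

backup, build, demo, lunch, onboarding, planning, retro, triage

Target design_review = [May 8, May 9].
Intermediaries M with M meets design_review: snapshot, sync_call.
Via snapshot — items with X after snapshot: backup, build, demo, lunch, onboarding, planning, retro, triage.
Via sync_call — items with X after sync_call: backup, build, demo, lunch, onboarding, planning, retro, triage.
Union: backup, build, demo, lunch, onboarding, planning, retro, triage.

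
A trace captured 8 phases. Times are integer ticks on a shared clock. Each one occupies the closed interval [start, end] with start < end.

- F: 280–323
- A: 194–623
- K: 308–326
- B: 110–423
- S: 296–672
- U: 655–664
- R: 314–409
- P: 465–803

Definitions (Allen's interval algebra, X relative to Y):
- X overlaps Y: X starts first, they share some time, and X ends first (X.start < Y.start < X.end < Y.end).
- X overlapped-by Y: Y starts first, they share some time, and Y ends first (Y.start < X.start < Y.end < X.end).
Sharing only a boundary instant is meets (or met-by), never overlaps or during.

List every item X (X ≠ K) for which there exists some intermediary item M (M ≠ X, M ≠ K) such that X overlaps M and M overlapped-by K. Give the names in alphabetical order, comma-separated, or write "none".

F

Target K = [308, 326].
Intermediaries M with M overlapped-by K: R.
Via R — items with X overlaps R: F.
Union: F.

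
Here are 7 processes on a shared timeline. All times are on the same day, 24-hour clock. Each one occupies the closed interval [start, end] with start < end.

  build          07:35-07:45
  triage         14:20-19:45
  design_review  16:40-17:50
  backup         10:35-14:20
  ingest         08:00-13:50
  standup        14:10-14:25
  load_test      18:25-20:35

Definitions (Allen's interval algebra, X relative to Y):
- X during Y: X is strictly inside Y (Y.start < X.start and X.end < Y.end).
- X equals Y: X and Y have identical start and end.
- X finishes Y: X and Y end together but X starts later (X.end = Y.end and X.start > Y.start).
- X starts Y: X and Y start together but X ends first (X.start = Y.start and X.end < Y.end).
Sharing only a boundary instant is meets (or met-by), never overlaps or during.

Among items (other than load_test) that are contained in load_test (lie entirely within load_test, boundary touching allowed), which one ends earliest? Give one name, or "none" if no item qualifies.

Target load_test = [18:25, 20:35].
backup [10:35, 14:20] → before → excluded.
build [07:35, 07:45] → before → excluded.
design_review [16:40, 17:50] → before → excluded.
ingest [08:00, 13:50] → before → excluded.
standup [14:10, 14:25] → before → excluded.
triage [14:20, 19:45] → overlaps → excluded.
No candidates → none.

none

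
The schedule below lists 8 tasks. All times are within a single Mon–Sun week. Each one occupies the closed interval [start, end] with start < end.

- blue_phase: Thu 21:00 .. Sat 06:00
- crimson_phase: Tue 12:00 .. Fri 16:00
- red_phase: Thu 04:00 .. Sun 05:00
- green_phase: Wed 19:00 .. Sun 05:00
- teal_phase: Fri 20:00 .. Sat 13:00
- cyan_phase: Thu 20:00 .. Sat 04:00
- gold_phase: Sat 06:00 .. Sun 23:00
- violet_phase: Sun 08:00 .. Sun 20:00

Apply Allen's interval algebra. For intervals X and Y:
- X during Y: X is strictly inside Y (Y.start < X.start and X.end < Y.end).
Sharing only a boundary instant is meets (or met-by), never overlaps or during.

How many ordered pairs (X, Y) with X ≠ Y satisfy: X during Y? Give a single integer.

Checking all 56 ordered pairs for relation 'during'; matching pairs in alphabetical order:
(blue_phase, green_phase): blue_phase during green_phase ✓
(blue_phase, red_phase): blue_phase during red_phase ✓
(cyan_phase, green_phase): cyan_phase during green_phase ✓
(cyan_phase, red_phase): cyan_phase during red_phase ✓
(teal_phase, green_phase): teal_phase during green_phase ✓
(teal_phase, red_phase): teal_phase during red_phase ✓
(violet_phase, gold_phase): violet_phase during gold_phase ✓
Count: 7.

7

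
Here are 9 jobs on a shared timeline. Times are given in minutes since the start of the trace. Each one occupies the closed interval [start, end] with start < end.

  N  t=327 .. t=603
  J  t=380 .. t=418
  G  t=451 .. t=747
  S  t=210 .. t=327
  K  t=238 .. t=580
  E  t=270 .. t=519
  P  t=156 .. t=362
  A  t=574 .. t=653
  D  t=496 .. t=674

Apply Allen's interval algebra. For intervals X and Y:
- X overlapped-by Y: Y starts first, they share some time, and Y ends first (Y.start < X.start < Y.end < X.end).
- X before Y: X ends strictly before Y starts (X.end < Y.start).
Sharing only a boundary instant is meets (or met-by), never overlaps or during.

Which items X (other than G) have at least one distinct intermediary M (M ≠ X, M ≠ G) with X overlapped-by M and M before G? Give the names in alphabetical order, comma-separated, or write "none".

E, K, N

Target G = [t=451, t=747].
Intermediaries M with M before G: J, P, S.
Via J — items with X overlapped-by J: none.
Via P — items with X overlapped-by P: E, K, N.
Via S — items with X overlapped-by S: E, K.
Union: E, K, N.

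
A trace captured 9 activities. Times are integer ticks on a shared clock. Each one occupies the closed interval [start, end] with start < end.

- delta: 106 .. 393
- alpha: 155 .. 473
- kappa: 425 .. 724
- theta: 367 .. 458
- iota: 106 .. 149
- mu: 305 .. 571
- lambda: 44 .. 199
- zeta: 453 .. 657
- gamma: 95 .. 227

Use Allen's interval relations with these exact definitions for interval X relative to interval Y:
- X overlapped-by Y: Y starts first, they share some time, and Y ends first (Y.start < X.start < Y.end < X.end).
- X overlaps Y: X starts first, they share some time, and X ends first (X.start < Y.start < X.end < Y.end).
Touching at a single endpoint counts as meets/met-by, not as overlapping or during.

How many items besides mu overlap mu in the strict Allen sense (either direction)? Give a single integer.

Target mu = [305, 571].
alpha [155, 473] → overlaps → counts.
delta [106, 393] → overlaps → counts.
gamma [95, 227] → before → no.
iota [106, 149] → before → no.
kappa [425, 724] → overlapped-by → counts.
lambda [44, 199] → before → no.
theta [367, 458] → during → no.
zeta [453, 657] → overlapped-by → counts.
Total: 4.

4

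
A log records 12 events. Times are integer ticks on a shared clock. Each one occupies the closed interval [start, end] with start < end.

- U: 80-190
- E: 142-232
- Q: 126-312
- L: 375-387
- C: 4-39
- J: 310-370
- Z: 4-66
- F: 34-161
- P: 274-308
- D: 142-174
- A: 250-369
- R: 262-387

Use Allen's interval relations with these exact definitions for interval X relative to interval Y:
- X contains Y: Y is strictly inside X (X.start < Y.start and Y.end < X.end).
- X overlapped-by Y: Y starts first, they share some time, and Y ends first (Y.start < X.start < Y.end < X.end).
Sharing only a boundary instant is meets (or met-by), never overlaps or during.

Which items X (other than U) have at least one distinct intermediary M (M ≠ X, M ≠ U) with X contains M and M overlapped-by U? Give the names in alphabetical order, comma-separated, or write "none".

Target U = [80, 190].
Intermediaries M with M overlapped-by U: E, Q.
Via E — items with X contains E: Q.
Via Q — items with X contains Q: none.
Union: Q.

Q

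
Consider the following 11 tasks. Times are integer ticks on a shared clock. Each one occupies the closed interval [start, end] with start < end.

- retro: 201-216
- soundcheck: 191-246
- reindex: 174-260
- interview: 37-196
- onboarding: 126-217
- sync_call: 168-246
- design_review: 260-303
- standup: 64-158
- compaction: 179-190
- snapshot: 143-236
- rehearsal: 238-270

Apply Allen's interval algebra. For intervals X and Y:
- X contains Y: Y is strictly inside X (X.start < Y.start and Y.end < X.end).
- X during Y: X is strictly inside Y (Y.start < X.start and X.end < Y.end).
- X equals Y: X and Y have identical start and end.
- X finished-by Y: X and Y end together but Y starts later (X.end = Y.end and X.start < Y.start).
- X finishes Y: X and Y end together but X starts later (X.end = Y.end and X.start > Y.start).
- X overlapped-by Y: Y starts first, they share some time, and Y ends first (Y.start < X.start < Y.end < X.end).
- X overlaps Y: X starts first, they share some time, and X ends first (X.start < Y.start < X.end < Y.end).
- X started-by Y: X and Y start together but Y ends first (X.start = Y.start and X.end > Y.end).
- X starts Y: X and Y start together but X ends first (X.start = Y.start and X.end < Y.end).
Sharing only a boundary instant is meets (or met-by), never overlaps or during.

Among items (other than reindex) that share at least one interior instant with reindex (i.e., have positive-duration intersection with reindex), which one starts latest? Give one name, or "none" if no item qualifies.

rehearsal

Target reindex = [174, 260].
compaction [179, 190] → during → candidate.
design_review [260, 303] → met-by → excluded.
interview [37, 196] → overlaps → candidate.
onboarding [126, 217] → overlaps → candidate.
rehearsal [238, 270] → overlapped-by → candidate.
retro [201, 216] → during → candidate.
snapshot [143, 236] → overlaps → candidate.
soundcheck [191, 246] → during → candidate.
standup [64, 158] → before → excluded.
sync_call [168, 246] → overlaps → candidate.
Among candidates, latest start is 238 → rehearsal.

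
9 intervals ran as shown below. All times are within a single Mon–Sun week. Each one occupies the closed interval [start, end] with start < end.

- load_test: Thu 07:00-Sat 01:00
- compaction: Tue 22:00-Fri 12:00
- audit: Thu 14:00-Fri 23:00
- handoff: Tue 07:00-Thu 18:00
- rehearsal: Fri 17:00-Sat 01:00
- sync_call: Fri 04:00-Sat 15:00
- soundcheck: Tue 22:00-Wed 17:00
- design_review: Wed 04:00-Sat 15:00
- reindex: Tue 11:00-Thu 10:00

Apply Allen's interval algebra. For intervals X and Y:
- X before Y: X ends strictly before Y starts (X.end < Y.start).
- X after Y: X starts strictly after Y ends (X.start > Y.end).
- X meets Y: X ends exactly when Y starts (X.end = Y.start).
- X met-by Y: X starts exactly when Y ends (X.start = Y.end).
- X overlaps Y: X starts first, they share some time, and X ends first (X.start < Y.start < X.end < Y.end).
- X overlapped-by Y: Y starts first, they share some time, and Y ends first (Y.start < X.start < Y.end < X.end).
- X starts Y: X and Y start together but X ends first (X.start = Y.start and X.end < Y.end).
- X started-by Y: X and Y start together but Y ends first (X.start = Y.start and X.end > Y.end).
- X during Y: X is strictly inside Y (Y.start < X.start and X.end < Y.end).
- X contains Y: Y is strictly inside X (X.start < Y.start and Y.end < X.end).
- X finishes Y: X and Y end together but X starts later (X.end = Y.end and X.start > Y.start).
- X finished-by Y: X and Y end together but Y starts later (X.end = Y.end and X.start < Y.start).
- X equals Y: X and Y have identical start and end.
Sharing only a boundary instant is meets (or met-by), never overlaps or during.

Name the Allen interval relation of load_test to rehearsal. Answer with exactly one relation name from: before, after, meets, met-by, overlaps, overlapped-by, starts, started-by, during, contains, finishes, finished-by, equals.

load_test = [Thu 07:00, Sat 01:00]; rehearsal = [Fri 17:00, Sat 01:00].
Compare endpoints: load_test.start < rehearsal.start, load_test.start < rehearsal.end, load_test.end > rehearsal.start, load_test.end = rehearsal.end.
That pattern is 'finished-by'.

finished-by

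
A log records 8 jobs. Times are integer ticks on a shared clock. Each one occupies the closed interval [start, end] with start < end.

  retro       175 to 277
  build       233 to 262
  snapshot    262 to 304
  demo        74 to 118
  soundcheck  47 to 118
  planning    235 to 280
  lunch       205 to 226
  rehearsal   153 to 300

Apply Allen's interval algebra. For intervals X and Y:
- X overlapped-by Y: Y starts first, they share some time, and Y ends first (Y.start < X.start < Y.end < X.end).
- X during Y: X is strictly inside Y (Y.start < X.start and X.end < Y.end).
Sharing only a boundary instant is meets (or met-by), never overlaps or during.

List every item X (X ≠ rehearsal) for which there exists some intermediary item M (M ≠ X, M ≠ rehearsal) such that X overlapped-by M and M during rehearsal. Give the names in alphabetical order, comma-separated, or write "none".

planning, snapshot

Target rehearsal = [153, 300].
Intermediaries M with M during rehearsal: build, lunch, planning, retro.
Via build — items with X overlapped-by build: planning.
Via lunch — items with X overlapped-by lunch: none.
Via planning — items with X overlapped-by planning: snapshot.
Via retro — items with X overlapped-by retro: planning, snapshot.
Union: planning, snapshot.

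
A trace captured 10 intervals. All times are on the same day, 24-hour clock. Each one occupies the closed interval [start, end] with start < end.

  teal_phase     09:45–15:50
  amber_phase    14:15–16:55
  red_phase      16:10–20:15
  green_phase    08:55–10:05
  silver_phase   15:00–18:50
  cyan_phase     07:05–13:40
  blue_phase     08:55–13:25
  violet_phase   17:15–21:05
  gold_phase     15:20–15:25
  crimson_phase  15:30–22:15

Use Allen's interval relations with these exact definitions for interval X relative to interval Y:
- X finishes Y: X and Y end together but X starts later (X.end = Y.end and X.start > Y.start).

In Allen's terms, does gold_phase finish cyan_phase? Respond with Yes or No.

gold_phase = [15:20, 15:25], cyan_phase = [07:05, 13:40].
Actual relation of gold_phase to cyan_phase: after.
Asked whether 'finishes' holds → No.

No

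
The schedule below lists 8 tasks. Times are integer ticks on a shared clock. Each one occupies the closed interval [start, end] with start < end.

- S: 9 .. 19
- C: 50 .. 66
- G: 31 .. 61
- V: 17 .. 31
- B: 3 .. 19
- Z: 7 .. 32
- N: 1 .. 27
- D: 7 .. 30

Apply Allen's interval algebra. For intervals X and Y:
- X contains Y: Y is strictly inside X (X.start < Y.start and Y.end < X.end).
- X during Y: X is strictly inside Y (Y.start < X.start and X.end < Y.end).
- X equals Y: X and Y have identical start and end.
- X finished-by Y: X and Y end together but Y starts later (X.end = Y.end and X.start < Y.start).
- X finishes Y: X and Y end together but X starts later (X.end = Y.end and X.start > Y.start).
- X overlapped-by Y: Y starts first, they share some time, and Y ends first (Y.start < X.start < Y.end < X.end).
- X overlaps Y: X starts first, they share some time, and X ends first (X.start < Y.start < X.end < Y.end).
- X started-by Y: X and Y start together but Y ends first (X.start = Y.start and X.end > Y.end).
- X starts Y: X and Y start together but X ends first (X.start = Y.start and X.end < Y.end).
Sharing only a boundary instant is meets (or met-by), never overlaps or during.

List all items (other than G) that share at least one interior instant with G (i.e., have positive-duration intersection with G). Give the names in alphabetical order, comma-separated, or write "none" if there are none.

C, Z

Target G = [31, 61].
B [3, 19] → before → no.
C [50, 66] → overlapped-by → yes.
D [7, 30] → before → no.
N [1, 27] → before → no.
S [9, 19] → before → no.
V [17, 31] → meets → no.
Z [7, 32] → overlaps → yes.
Result: C, Z.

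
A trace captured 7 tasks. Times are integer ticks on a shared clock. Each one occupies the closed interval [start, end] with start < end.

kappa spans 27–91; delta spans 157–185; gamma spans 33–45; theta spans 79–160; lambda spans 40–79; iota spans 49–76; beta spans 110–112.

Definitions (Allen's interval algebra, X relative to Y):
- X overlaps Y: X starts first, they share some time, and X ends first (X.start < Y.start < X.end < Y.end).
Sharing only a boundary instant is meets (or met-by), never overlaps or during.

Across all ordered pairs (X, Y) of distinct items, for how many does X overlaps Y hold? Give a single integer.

Checking all 42 ordered pairs for relation 'overlaps'; matching pairs in alphabetical order:
(gamma, lambda): gamma overlaps lambda ✓
(kappa, theta): kappa overlaps theta ✓
(theta, delta): theta overlaps delta ✓
Count: 3.

3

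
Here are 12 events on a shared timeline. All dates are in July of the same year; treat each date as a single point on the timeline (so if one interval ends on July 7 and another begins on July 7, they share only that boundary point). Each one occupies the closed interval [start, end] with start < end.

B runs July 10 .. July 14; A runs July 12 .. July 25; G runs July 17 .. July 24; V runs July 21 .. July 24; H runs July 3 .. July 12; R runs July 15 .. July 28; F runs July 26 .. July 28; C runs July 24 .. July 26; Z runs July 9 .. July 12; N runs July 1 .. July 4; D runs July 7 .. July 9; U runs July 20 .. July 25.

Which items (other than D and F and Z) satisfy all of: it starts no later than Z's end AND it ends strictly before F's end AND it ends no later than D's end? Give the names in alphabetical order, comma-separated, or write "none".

Conditions: its start is no later than Z's end (X.start <= July 12) AND its end is strictly before F's end (X.end < July 28) AND its end is no later than D's end (X.end <= July 9).
A: start July 12 <= July 12? ✓; end July 25 < July 28? ✓; end July 25 <= July 9? ✗ → no.
B: start July 10 <= July 12? ✓; end July 14 < July 28? ✓; end July 14 <= July 9? ✗ → no.
C: start July 24 <= July 12? ✗; end July 26 < July 28? ✓; end July 26 <= July 9? ✗ → no.
G: start July 17 <= July 12? ✗; end July 24 < July 28? ✓; end July 24 <= July 9? ✗ → no.
H: start July 3 <= July 12? ✓; end July 12 < July 28? ✓; end July 12 <= July 9? ✗ → no.
N: start July 1 <= July 12? ✓; end July 4 < July 28? ✓; end July 4 <= July 9? ✓ → yes.
R: start July 15 <= July 12? ✗; end July 28 < July 28? ✗; end July 28 <= July 9? ✗ → no.
U: start July 20 <= July 12? ✗; end July 25 < July 28? ✓; end July 25 <= July 9? ✗ → no.
V: start July 21 <= July 12? ✗; end July 24 < July 28? ✓; end July 24 <= July 9? ✗ → no.
Result: N.

N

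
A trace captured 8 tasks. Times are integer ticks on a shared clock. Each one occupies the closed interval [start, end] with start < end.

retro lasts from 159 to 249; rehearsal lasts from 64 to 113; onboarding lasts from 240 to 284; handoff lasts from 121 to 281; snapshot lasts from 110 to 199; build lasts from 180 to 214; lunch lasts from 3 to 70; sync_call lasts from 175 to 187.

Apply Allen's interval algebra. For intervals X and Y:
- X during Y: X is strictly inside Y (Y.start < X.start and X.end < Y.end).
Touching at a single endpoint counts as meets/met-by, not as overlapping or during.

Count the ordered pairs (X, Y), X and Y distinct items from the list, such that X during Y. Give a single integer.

6

Checking all 56 ordered pairs for relation 'during'; matching pairs in alphabetical order:
(build, handoff): build during handoff ✓
(build, retro): build during retro ✓
(retro, handoff): retro during handoff ✓
(sync_call, handoff): sync_call during handoff ✓
(sync_call, retro): sync_call during retro ✓
(sync_call, snapshot): sync_call during snapshot ✓
Count: 6.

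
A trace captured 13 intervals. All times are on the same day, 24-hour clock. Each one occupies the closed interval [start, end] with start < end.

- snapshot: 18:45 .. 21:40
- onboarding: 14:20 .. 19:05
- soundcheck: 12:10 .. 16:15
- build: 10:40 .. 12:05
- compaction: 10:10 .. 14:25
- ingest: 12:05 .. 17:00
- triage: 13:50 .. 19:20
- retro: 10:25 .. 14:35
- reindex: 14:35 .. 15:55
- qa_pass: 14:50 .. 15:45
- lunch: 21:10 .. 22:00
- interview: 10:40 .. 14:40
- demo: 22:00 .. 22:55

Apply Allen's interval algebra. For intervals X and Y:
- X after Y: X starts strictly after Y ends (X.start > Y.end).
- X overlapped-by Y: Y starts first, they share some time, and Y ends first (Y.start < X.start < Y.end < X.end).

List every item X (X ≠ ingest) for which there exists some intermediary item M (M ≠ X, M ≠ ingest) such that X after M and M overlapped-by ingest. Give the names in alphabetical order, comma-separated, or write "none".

demo, lunch

Target ingest = [12:05, 17:00].
Intermediaries M with M overlapped-by ingest: onboarding, triage.
Via onboarding — items with X after onboarding: demo, lunch.
Via triage — items with X after triage: demo, lunch.
Union: demo, lunch.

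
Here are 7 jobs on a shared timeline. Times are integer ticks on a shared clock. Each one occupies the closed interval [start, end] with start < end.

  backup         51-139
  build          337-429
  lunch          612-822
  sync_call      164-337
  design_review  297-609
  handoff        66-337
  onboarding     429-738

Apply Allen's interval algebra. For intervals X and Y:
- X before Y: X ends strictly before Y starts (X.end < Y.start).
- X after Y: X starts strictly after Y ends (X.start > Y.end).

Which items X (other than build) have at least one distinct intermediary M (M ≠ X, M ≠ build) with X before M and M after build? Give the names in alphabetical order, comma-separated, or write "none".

Target build = [337, 429].
Intermediaries M with M after build: lunch.
Via lunch — items with X before lunch: backup, design_review, handoff, sync_call.
Union: backup, design_review, handoff, sync_call.

backup, design_review, handoff, sync_call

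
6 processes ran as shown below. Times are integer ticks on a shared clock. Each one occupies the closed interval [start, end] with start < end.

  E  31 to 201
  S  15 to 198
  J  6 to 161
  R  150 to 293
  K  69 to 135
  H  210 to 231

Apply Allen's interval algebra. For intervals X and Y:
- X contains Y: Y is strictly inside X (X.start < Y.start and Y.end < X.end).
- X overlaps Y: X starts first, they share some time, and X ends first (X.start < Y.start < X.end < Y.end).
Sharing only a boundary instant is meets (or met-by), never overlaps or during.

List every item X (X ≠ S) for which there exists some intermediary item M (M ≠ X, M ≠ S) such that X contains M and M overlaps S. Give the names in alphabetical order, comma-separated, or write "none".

none

Target S = [15, 198].
Intermediaries M with M overlaps S: J.
Via J — items with X contains J: none.
Union: none.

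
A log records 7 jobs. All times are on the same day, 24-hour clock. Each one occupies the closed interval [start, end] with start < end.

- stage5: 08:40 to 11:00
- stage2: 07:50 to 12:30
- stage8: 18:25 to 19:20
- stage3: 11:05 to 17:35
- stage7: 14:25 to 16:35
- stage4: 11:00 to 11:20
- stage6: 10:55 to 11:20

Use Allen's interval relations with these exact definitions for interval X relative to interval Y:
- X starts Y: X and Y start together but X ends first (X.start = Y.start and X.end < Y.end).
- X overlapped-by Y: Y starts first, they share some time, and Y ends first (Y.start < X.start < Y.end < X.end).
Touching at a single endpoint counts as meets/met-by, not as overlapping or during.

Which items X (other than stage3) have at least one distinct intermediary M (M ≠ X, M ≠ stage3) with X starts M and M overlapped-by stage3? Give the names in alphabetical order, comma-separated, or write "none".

Target stage3 = [11:05, 17:35].
Intermediaries M with M overlapped-by stage3: none.
Union: none.

none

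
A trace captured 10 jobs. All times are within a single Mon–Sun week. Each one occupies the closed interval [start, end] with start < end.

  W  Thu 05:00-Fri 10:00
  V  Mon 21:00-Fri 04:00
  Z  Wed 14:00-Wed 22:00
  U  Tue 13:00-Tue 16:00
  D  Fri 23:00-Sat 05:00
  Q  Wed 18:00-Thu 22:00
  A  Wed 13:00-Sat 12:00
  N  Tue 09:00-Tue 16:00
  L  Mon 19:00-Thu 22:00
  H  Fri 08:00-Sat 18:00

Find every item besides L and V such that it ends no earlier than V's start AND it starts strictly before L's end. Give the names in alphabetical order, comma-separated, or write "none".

A, N, Q, U, W, Z

Conditions: its end is no earlier than V's start (X.end >= Mon 21:00) AND its start is strictly before L's end (X.start < Thu 22:00).
A: end Sat 12:00 >= Mon 21:00? ✓; start Wed 13:00 < Thu 22:00? ✓ → yes.
D: end Sat 05:00 >= Mon 21:00? ✓; start Fri 23:00 < Thu 22:00? ✗ → no.
H: end Sat 18:00 >= Mon 21:00? ✓; start Fri 08:00 < Thu 22:00? ✗ → no.
N: end Tue 16:00 >= Mon 21:00? ✓; start Tue 09:00 < Thu 22:00? ✓ → yes.
Q: end Thu 22:00 >= Mon 21:00? ✓; start Wed 18:00 < Thu 22:00? ✓ → yes.
U: end Tue 16:00 >= Mon 21:00? ✓; start Tue 13:00 < Thu 22:00? ✓ → yes.
W: end Fri 10:00 >= Mon 21:00? ✓; start Thu 05:00 < Thu 22:00? ✓ → yes.
Z: end Wed 22:00 >= Mon 21:00? ✓; start Wed 14:00 < Thu 22:00? ✓ → yes.
Result: A, N, Q, U, W, Z.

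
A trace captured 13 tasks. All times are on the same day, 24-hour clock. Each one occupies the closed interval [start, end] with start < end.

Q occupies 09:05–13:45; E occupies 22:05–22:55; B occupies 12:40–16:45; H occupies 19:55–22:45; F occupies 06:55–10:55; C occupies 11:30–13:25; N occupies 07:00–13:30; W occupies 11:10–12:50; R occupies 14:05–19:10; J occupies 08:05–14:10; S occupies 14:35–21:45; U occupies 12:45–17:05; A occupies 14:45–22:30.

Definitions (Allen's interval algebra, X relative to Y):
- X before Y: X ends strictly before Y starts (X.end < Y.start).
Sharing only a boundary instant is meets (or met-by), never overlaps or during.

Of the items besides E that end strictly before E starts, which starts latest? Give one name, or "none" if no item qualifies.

S

Target E = [22:05, 22:55].
A [14:45, 22:30] → overlaps → excluded.
B [12:40, 16:45] → before → candidate.
C [11:30, 13:25] → before → candidate.
F [06:55, 10:55] → before → candidate.
H [19:55, 22:45] → overlaps → excluded.
J [08:05, 14:10] → before → candidate.
N [07:00, 13:30] → before → candidate.
Q [09:05, 13:45] → before → candidate.
R [14:05, 19:10] → before → candidate.
S [14:35, 21:45] → before → candidate.
U [12:45, 17:05] → before → candidate.
W [11:10, 12:50] → before → candidate.
Among candidates, latest start is 14:35 → S.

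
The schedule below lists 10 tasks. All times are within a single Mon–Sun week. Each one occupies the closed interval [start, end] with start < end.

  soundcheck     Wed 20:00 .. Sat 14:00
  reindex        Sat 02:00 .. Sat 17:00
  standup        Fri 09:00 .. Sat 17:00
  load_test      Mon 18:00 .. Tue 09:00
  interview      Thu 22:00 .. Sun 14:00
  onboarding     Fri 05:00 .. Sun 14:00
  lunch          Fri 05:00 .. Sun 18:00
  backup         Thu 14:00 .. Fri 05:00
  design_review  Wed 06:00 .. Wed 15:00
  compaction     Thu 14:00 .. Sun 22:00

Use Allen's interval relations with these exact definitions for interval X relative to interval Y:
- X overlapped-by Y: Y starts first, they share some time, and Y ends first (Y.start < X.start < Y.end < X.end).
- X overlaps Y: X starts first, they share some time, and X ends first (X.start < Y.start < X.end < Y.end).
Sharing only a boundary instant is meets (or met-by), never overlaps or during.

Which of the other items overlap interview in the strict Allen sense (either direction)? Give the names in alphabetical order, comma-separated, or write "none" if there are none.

backup, lunch, soundcheck

Target interview = [Thu 22:00, Sun 14:00].
backup [Thu 14:00, Fri 05:00] → overlaps → yes.
compaction [Thu 14:00, Sun 22:00] → contains → no.
design_review [Wed 06:00, Wed 15:00] → before → no.
load_test [Mon 18:00, Tue 09:00] → before → no.
lunch [Fri 05:00, Sun 18:00] → overlapped-by → yes.
onboarding [Fri 05:00, Sun 14:00] → finishes → no.
reindex [Sat 02:00, Sat 17:00] → during → no.
soundcheck [Wed 20:00, Sat 14:00] → overlaps → yes.
standup [Fri 09:00, Sat 17:00] → during → no.
Result: backup, lunch, soundcheck.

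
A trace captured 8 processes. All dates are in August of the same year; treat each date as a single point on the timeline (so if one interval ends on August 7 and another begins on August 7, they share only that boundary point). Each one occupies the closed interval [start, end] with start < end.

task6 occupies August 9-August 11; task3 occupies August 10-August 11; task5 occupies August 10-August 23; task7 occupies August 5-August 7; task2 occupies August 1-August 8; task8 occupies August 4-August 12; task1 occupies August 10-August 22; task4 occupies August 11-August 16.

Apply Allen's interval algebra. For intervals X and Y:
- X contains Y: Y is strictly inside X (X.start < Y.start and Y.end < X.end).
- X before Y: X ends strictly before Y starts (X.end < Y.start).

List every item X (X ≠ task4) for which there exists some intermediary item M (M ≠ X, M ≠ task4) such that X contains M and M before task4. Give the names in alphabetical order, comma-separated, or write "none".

task2, task8

Target task4 = [August 11, August 16].
Intermediaries M with M before task4: task2, task7.
Via task2 — items with X contains task2: none.
Via task7 — items with X contains task7: task2, task8.
Union: task2, task8.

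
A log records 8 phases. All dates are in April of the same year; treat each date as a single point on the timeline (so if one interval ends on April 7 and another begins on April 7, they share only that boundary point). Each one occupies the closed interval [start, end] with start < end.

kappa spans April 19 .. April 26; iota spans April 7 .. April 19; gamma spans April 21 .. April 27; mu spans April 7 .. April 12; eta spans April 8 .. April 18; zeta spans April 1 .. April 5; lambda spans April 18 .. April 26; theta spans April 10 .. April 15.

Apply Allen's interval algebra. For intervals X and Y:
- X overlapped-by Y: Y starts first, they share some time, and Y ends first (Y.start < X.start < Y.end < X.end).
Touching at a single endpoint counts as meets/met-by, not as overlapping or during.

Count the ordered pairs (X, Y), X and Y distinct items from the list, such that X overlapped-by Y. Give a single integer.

5

Checking all 56 ordered pairs for relation 'overlapped-by'; matching pairs in alphabetical order:
(eta, mu): eta overlapped-by mu ✓
(gamma, kappa): gamma overlapped-by kappa ✓
(gamma, lambda): gamma overlapped-by lambda ✓
(lambda, iota): lambda overlapped-by iota ✓
(theta, mu): theta overlapped-by mu ✓
Count: 5.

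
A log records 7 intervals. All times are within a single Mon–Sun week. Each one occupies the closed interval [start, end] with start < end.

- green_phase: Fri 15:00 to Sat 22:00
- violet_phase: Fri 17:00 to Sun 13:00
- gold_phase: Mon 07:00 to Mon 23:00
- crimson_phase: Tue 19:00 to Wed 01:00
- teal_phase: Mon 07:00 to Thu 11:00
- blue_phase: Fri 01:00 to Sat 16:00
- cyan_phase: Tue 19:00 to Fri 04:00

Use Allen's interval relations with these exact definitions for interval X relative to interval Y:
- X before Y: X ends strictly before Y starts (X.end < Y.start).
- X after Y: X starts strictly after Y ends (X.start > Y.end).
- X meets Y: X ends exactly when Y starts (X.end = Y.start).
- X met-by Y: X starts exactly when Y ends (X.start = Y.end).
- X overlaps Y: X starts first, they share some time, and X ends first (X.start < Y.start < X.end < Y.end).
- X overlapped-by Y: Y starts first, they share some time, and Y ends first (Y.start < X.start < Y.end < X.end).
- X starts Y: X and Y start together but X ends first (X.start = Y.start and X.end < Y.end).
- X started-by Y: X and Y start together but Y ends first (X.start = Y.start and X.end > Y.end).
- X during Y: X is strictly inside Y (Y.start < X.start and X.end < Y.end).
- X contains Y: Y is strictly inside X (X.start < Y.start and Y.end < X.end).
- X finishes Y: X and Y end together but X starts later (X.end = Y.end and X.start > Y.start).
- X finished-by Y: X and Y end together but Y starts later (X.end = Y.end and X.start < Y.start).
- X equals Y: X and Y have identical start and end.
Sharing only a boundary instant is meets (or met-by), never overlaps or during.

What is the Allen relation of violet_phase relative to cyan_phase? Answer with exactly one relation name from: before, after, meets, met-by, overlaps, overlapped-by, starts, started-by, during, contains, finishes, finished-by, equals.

after

violet_phase = [Fri 17:00, Sun 13:00]; cyan_phase = [Tue 19:00, Fri 04:00].
Compare endpoints: violet_phase.start > cyan_phase.start, violet_phase.start > cyan_phase.end, violet_phase.end > cyan_phase.start, violet_phase.end > cyan_phase.end.
That pattern is 'after'.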